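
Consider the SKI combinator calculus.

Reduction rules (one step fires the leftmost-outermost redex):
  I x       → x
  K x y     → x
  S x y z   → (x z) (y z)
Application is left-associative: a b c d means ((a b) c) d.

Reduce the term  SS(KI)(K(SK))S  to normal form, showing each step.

Answer: normal form = SKS  (in 5 steps)

Derivation:
  start: SS(KI)(K(SK))S
  step 1: S(K(SK))(KI(K(SK)))S
  step 2: K(SK)S(KI(K(SK))S)
  step 3: SK(KI(K(SK))S)
  step 4: SK(IS)
  step 5: SKS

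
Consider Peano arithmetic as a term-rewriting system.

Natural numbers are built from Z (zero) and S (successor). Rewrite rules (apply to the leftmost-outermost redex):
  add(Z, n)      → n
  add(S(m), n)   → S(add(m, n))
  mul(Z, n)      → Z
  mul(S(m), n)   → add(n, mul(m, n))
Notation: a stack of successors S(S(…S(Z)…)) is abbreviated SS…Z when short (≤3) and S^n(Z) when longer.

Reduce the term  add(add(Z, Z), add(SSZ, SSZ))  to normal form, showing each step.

Answer: normal form = S^4(Z)  (in 5 steps)

Working:
  start: add(add(Z, Z), add(SSZ, SSZ))
  [1] add(Z, add(SSZ, SSZ))
  [2] add(SSZ, SSZ)
  [3] S(add(SZ, SSZ))
  [4] S(S(add(Z, SSZ)))
  [5] S^4(Z)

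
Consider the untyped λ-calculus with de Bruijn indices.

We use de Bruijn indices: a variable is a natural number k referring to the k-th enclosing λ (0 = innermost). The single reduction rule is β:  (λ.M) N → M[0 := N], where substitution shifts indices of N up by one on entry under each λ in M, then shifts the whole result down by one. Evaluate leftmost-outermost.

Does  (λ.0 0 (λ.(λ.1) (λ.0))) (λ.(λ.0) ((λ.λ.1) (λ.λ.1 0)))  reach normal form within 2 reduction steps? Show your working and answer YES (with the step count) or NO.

Answer: NO — after 2 steps the term is (λ.0) ((λ.λ.1) (λ.λ.1 0)) (λ.(λ.1) (λ.0)), not yet normal

Derivation:
  start: (λ.0 0 (λ.(λ.1) (λ.0))) (λ.(λ.0) ((λ.λ.1) (λ.λ.1 0)))
  [1] (λ.(λ.0) ((λ.λ.1) (λ.λ.1 0))) (λ.(λ.0) ((λ.λ.1) (λ.λ.1 0))) (λ.(λ.1) (λ.0))
  [2] (λ.0) ((λ.λ.1) (λ.λ.1 0)) (λ.(λ.1) (λ.0))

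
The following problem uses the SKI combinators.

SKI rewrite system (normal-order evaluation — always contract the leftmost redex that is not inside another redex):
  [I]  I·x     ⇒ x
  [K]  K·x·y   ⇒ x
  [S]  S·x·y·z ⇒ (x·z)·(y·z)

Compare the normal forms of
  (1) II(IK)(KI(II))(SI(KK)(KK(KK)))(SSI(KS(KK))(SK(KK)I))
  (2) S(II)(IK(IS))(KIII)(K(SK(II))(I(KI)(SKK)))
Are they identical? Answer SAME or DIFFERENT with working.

Answer: DIFFERENT — A ⇓ SI(SI), B ⇓ S(SKI)

Working:
Term A:
  start: II(IK)(KI(II))(SI(KK)(KK(KK)))(SSI(KS(KK))(SK(KK)I))
  step 1: I(IK)(KI(II))(SI(KK)(KK(KK)))(SSI(KS(KK))(SK(KK)I))
  step 2: IK(KI(II))(SI(KK)(KK(KK)))(SSI(KS(KK))(SK(KK)I))
  step 3: K(KI(II))(SI(KK)(KK(KK)))(SSI(KS(KK))(SK(KK)I))
  step 4: KI(II)(SSI(KS(KK))(SK(KK)I))
  step 5: I(SSI(KS(KK))(SK(KK)I))
  step 6: SSI(KS(KK))(SK(KK)I)
  step 7: S(KS(KK))(I(KS(KK)))(SK(KK)I)
  step 8: KS(KK)(SK(KK)I)(I(KS(KK))(SK(KK)I))
  step 9: S(SK(KK)I)(I(KS(KK))(SK(KK)I))
  step 10: S(KI(KKI))(I(KS(KK))(SK(KK)I))
  step 11: SI(I(KS(KK))(SK(KK)I))
  step 12: SI(KS(KK)(SK(KK)I))
  step 13: SI(S(SK(KK)I))
  step 14: SI(S(KI(KKI)))
  step 15: SI(SI)

Term B:
  start: S(II)(IK(IS))(KIII)(K(SK(II))(I(KI)(SKK)))
  step 1: II(KIII)(IK(IS)(KIII))(K(SK(II))(I(KI)(SKK)))
  step 2: I(KIII)(IK(IS)(KIII))(K(SK(II))(I(KI)(SKK)))
  step 3: KIII(IK(IS)(KIII))(K(SK(II))(I(KI)(SKK)))
  step 4: II(IK(IS)(KIII))(K(SK(II))(I(KI)(SKK)))
  step 5: I(IK(IS)(KIII))(K(SK(II))(I(KI)(SKK)))
  step 6: IK(IS)(KIII)(K(SK(II))(I(KI)(SKK)))
  step 7: K(IS)(KIII)(K(SK(II))(I(KI)(SKK)))
  step 8: IS(K(SK(II))(I(KI)(SKK)))
  step 9: S(K(SK(II))(I(KI)(SKK)))
  step 10: S(SK(II))
  step 11: S(SKI)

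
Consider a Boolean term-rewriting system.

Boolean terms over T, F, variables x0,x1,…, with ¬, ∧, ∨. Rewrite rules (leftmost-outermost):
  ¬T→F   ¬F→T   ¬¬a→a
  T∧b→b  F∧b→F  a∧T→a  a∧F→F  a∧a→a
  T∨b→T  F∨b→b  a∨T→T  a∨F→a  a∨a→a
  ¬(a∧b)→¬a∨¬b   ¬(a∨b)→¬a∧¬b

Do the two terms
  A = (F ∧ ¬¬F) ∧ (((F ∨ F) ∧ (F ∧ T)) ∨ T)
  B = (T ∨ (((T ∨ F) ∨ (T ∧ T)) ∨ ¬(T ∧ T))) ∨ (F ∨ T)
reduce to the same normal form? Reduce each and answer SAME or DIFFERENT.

Answer: DIFFERENT — A ⇓ F, B ⇓ T

Reduction:
Term A:
  start: (F ∧ ¬¬F) ∧ (((F ∨ F) ∧ (F ∧ T)) ∨ T)
  →1  F ∧ (((F ∨ F) ∧ (F ∧ T)) ∨ T)
  →2  F

Term B:
  start: (T ∨ (((T ∨ F) ∨ (T ∧ T)) ∨ ¬(T ∧ T))) ∨ (F ∨ T)
  →1  T ∨ (F ∨ T)
  →2  T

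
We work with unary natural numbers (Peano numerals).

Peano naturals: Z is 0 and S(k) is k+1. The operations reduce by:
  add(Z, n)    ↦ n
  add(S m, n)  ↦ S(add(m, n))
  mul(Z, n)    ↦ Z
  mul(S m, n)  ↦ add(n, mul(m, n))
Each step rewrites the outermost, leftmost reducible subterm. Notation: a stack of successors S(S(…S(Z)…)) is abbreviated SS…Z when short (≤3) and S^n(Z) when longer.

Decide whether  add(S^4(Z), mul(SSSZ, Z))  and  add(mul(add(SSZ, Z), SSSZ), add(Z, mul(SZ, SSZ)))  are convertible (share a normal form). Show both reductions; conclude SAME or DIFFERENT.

Term A:
  start: add(S^4(Z), mul(SSSZ, Z))
  →1  S(add(SSSZ, mul(SSSZ, Z)))
  →2  S(S(add(SSZ, mul(SSSZ, Z))))
  →3  S(S(S(add(SZ, mul(SSSZ, Z)))))
  →4  S(S(S(S(add(Z, mul(SSSZ, Z))))))
  →5  S(S(S(S(mul(SSSZ, Z)))))
  →6  S(S(S(S(add(Z, mul(SSZ, Z))))))
  →7  S(S(S(S(mul(SSZ, Z)))))
  →8  S(S(S(S(add(Z, mul(SZ, Z))))))
  →9  S(S(S(S(mul(SZ, Z)))))
  →10  S(S(S(S(add(Z, mul(Z, Z))))))
  →11  S(S(S(S(mul(Z, Z)))))
  →12  S^4(Z)

Term B:
  start: add(mul(add(SSZ, Z), SSSZ), add(Z, mul(SZ, SSZ)))
  →1  add(mul(S(add(SZ, Z)), SSSZ), add(Z, mul(SZ, SSZ)))
  →2  add(add(SSSZ, mul(add(SZ, Z), SSSZ)), add(Z, mul(SZ, SSZ)))
  →3  add(S(add(SSZ, mul(add(SZ, Z), SSSZ))), add(Z, mul(SZ, SSZ)))
  →4  S(add(add(SSZ, mul(add(SZ, Z), SSSZ)), add(Z, mul(SZ, SSZ))))
  →5  S(add(S(add(SZ, mul(add(SZ, Z), SSSZ))), add(Z, mul(SZ, SSZ))))
  →6  S(S(add(add(SZ, mul(add(SZ, Z), SSSZ)), add(Z, mul(SZ, SSZ)))))
  →7  S(S(add(S(add(Z, mul(add(SZ, Z), SSSZ))), add(Z, mul(SZ, SSZ)))))
  →8  S(S(S(add(add(Z, mul(add(SZ, Z), SSSZ)), add(Z, mul(SZ, SSZ))))))
  →9  S(S(S(add(mul(add(SZ, Z), SSSZ), add(Z, mul(SZ, SSZ))))))
  →10  S(S(S(add(mul(S(add(Z, Z)), SSSZ), add(Z, mul(SZ, SSZ))))))
  →11  S(S(S(add(add(SSSZ, mul(add(Z, Z), SSSZ)), add(Z, mul(SZ, SSZ))))))
  →12  S(S(S(add(S(add(SSZ, mul(add(Z, Z), SSSZ))), add(Z, mul(SZ, SSZ))))))
  →13  S(S(S(S(add(add(SSZ, mul(add(Z, Z), SSSZ)), add(Z, mul(SZ, SSZ)))))))
  →14  S(S(S(S(add(S(add(SZ, mul(add(Z, Z), SSSZ))), add(Z, mul(SZ, SSZ)))))))
  →15  S(S(S(S(S(add(add(SZ, mul(add(Z, Z), SSSZ)), add(Z, mul(SZ, SSZ))))))))
  →16  S(S(S(S(S(add(S(add(Z, mul(add(Z, Z), SSSZ))), add(Z, mul(SZ, SSZ))))))))
  →17  S(S(S(S(S(S(add(add(Z, mul(add(Z, Z), SSSZ)), add(Z, mul(SZ, SSZ)))))))))
  →18  S(S(S(S(S(S(add(mul(add(Z, Z), SSSZ), add(Z, mul(SZ, SSZ)))))))))
  →19  S(S(S(S(S(S(add(mul(Z, SSSZ), add(Z, mul(SZ, SSZ)))))))))
  →20  S(S(S(S(S(S(add(Z, add(Z, mul(SZ, SSZ)))))))))
  →21  S(S(S(S(S(S(add(Z, mul(SZ, SSZ))))))))
  →22  S(S(S(S(S(S(mul(SZ, SSZ)))))))
  →23  S(S(S(S(S(S(add(SSZ, mul(Z, SSZ))))))))
  →24  S(S(S(S(S(S(S(add(SZ, mul(Z, SSZ)))))))))
  →25  S(S(S(S(S(S(S(S(add(Z, mul(Z, SSZ))))))))))
  →26  S(S(S(S(S(S(S(S(mul(Z, SSZ)))))))))
  →27  S^8(Z)

Answer: DIFFERENT — A ⇓ S^4(Z), B ⇓ S^8(Z)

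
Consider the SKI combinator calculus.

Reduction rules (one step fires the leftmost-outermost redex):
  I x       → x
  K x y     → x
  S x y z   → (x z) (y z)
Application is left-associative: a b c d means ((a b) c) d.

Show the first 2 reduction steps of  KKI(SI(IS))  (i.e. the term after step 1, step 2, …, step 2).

Answer: after 2 steps: K(SIS)

Reduction:
  start: KKI(SI(IS))
  →1  K(SI(IS))
  →2  K(SIS)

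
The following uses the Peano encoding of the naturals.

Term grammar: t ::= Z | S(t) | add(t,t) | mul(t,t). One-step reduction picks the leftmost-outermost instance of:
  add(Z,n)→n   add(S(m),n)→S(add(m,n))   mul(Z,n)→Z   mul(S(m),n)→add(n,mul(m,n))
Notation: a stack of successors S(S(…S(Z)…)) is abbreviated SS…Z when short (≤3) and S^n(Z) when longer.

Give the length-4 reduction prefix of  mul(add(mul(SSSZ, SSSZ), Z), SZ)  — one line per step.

Answer: after 4 steps: add(SZ, mul(add(add(SSZ, mul(SSZ, SSSZ)), Z), SZ))

Derivation:
  start: mul(add(mul(SSSZ, SSSZ), Z), SZ)
  step 1: mul(add(add(SSSZ, mul(SSZ, SSSZ)), Z), SZ)
  step 2: mul(add(S(add(SSZ, mul(SSZ, SSSZ))), Z), SZ)
  step 3: mul(S(add(add(SSZ, mul(SSZ, SSSZ)), Z)), SZ)
  step 4: add(SZ, mul(add(add(SSZ, mul(SSZ, SSSZ)), Z), SZ))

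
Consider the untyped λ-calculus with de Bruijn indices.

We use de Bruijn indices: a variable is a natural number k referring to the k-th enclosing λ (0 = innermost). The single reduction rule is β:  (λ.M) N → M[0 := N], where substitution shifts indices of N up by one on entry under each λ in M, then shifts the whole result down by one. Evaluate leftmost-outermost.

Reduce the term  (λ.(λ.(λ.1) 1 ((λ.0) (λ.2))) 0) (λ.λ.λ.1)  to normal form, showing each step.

  start: (λ.(λ.(λ.1) 1 ((λ.0) (λ.2))) 0) (λ.λ.λ.1)
  [1] (λ.(λ.1) (λ.λ.λ.1) ((λ.0) (λ.λ.λ.λ.1))) (λ.λ.λ.1)
  [2] (λ.λ.λ.λ.1) (λ.λ.λ.1) ((λ.0) (λ.λ.λ.λ.1))
  [3] (λ.λ.λ.1) ((λ.0) (λ.λ.λ.λ.1))
  [4] λ.λ.1

Answer: normal form = λ.λ.1  (in 4 steps)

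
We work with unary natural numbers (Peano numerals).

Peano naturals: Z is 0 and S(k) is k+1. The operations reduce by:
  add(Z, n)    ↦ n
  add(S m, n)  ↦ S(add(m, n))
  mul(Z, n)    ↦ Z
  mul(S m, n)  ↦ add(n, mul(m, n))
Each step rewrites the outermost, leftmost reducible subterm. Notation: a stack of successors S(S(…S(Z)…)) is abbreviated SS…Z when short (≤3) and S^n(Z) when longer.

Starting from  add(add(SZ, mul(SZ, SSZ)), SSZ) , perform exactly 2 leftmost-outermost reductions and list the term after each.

Answer: after 2 steps: S(add(add(Z, mul(SZ, SSZ)), SSZ))

Derivation:
  start: add(add(SZ, mul(SZ, SSZ)), SSZ)
  step 1: add(S(add(Z, mul(SZ, SSZ))), SSZ)
  step 2: S(add(add(Z, mul(SZ, SSZ)), SSZ))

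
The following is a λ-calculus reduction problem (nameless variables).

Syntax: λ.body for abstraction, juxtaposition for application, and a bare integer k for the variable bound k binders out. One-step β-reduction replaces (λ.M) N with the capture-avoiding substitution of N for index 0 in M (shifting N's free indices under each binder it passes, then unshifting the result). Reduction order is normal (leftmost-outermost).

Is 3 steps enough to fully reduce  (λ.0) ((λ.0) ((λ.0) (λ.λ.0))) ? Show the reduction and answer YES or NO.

Answer: YES — reaches normal form λ.λ.0 in 3 ≤ 3 steps

Working:
  start: (λ.0) ((λ.0) ((λ.0) (λ.λ.0)))
  →1  (λ.0) ((λ.0) (λ.λ.0))
  →2  (λ.0) (λ.λ.0)
  →3  λ.λ.0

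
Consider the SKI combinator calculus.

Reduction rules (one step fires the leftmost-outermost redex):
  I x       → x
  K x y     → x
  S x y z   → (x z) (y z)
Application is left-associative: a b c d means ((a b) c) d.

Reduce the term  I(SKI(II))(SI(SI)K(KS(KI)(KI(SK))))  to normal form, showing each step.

Answer: normal form = SIK  (in 8 steps)

Working:
  start: I(SKI(II))(SI(SI)K(KS(KI)(KI(SK))))
  step 1: SKI(II)(SI(SI)K(KS(KI)(KI(SK))))
  step 2: K(II)(I(II))(SI(SI)K(KS(KI)(KI(SK))))
  step 3: II(SI(SI)K(KS(KI)(KI(SK))))
  step 4: I(SI(SI)K(KS(KI)(KI(SK))))
  step 5: SI(SI)K(KS(KI)(KI(SK)))
  step 6: IK(SIK)(KS(KI)(KI(SK)))
  step 7: K(SIK)(KS(KI)(KI(SK)))
  step 8: SIK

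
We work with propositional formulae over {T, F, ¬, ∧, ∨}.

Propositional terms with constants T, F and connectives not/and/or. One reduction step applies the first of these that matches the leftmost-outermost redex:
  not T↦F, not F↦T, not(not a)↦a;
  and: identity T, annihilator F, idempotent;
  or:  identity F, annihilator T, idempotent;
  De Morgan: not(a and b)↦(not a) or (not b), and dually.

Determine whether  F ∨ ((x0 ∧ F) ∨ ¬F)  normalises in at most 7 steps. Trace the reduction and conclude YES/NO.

Answer: YES — reaches normal form T in 4 ≤ 7 steps

Reduction:
  start: F ∨ ((x0 ∧ F) ∨ ¬F)
  step 1: (x0 ∧ F) ∨ ¬F
  step 2: F ∨ ¬F
  step 3: ¬F
  step 4: T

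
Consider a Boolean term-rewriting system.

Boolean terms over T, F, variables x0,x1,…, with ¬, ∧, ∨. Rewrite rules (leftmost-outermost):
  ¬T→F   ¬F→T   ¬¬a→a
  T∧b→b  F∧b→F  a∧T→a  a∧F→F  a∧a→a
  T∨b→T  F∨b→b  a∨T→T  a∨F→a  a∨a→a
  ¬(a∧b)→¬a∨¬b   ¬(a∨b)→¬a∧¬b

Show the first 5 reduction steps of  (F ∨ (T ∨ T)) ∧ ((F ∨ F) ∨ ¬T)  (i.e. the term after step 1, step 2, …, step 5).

Answer: after 5 steps: ¬T

Derivation:
  start: (F ∨ (T ∨ T)) ∧ ((F ∨ F) ∨ ¬T)
  step 1: (T ∨ T) ∧ ((F ∨ F) ∨ ¬T)
  step 2: T ∧ ((F ∨ F) ∨ ¬T)
  step 3: (F ∨ F) ∨ ¬T
  step 4: F ∨ ¬T
  step 5: ¬T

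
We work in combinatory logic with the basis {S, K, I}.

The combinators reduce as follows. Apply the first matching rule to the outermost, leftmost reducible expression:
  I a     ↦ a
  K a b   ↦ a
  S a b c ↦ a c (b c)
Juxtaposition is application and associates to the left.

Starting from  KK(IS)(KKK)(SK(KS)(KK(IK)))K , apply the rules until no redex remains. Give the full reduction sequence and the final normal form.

Answer: normal form = KK  (in 3 steps)

Working:
  start: KK(IS)(KKK)(SK(KS)(KK(IK)))K
  step 1: K(KKK)(SK(KS)(KK(IK)))K
  step 2: KKKK
  step 3: KK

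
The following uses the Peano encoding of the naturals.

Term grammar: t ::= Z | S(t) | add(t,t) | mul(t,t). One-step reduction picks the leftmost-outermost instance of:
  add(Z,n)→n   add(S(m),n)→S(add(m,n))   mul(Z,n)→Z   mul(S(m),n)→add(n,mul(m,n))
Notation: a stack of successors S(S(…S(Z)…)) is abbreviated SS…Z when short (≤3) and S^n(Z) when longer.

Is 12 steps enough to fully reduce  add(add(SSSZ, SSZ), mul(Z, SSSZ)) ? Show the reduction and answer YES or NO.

Answer: YES — reaches normal form S^5(Z) in 11 ≤ 12 steps

Reduction:
  start: add(add(SSSZ, SSZ), mul(Z, SSSZ))
  [1] add(S(add(SSZ, SSZ)), mul(Z, SSSZ))
  [2] S(add(add(SSZ, SSZ), mul(Z, SSSZ)))
  [3] S(add(S(add(SZ, SSZ)), mul(Z, SSSZ)))
  [4] S(S(add(add(SZ, SSZ), mul(Z, SSSZ))))
  [5] S(S(add(S(add(Z, SSZ)), mul(Z, SSSZ))))
  [6] S(S(S(add(add(Z, SSZ), mul(Z, SSSZ)))))
  [7] S(S(S(add(SSZ, mul(Z, SSSZ)))))
  [8] S(S(S(S(add(SZ, mul(Z, SSSZ))))))
  [9] S(S(S(S(S(add(Z, mul(Z, SSSZ)))))))
  [10] S(S(S(S(S(mul(Z, SSSZ))))))
  [11] S^5(Z)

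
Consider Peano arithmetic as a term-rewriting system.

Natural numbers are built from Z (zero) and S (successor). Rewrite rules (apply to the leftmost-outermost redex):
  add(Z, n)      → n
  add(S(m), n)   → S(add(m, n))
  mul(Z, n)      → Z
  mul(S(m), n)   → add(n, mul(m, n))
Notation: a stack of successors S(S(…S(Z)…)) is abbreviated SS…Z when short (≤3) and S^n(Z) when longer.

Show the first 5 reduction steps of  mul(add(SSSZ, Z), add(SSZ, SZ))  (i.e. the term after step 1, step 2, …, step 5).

Answer: after 5 steps: S(add(S(add(Z, SZ)), mul(add(SSZ, Z), add(SSZ, SZ))))

Reduction:
  start: mul(add(SSSZ, Z), add(SSZ, SZ))
  step 1: mul(S(add(SSZ, Z)), add(SSZ, SZ))
  step 2: add(add(SSZ, SZ), mul(add(SSZ, Z), add(SSZ, SZ)))
  step 3: add(S(add(SZ, SZ)), mul(add(SSZ, Z), add(SSZ, SZ)))
  step 4: S(add(add(SZ, SZ), mul(add(SSZ, Z), add(SSZ, SZ))))
  step 5: S(add(S(add(Z, SZ)), mul(add(SSZ, Z), add(SSZ, SZ))))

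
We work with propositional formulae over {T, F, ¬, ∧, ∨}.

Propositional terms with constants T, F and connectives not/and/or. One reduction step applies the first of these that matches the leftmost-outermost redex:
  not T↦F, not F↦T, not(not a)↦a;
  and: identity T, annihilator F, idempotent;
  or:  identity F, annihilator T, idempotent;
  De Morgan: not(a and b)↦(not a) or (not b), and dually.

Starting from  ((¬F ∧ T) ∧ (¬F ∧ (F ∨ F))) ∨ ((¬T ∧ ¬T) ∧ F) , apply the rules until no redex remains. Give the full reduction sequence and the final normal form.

Answer: normal form = F  (in 8 steps)

Derivation:
  start: ((¬F ∧ T) ∧ (¬F ∧ (F ∨ F))) ∨ ((¬T ∧ ¬T) ∧ F)
  [1] (¬F ∧ (¬F ∧ (F ∨ F))) ∨ ((¬T ∧ ¬T) ∧ F)
  [2] (T ∧ (¬F ∧ (F ∨ F))) ∨ ((¬T ∧ ¬T) ∧ F)
  [3] (¬F ∧ (F ∨ F)) ∨ ((¬T ∧ ¬T) ∧ F)
  [4] (T ∧ (F ∨ F)) ∨ ((¬T ∧ ¬T) ∧ F)
  [5] (F ∨ F) ∨ ((¬T ∧ ¬T) ∧ F)
  [6] F ∨ ((¬T ∧ ¬T) ∧ F)
  [7] (¬T ∧ ¬T) ∧ F
  [8] F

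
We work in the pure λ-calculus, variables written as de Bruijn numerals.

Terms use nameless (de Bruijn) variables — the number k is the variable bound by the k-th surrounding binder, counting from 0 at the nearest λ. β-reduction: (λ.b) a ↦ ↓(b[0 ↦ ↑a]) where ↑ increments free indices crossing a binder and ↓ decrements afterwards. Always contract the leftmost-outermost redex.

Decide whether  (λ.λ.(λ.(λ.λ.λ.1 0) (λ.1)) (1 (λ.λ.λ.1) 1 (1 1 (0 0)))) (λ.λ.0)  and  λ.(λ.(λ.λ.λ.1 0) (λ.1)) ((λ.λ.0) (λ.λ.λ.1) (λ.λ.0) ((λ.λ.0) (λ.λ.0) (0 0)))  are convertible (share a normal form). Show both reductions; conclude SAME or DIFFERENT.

Term A:
  start: (λ.λ.(λ.(λ.λ.λ.1 0) (λ.1)) (1 (λ.λ.λ.1) 1 (1 1 (0 0)))) (λ.λ.0)
  step 1: λ.(λ.(λ.λ.λ.1 0) (λ.1)) ((λ.λ.0) (λ.λ.λ.1) (λ.λ.0) ((λ.λ.0) (λ.λ.0) (0 0)))
  step 2: λ.(λ.λ.λ.1 0) (λ.(λ.λ.0) (λ.λ.λ.1) (λ.λ.0) ((λ.λ.0) (λ.λ.0) (1 1)))
  step 3: λ.λ.λ.1 0

Term B:
  start: λ.(λ.(λ.λ.λ.1 0) (λ.1)) ((λ.λ.0) (λ.λ.λ.1) (λ.λ.0) ((λ.λ.0) (λ.λ.0) (0 0)))
  step 1: λ.(λ.λ.λ.1 0) (λ.(λ.λ.0) (λ.λ.λ.1) (λ.λ.0) ((λ.λ.0) (λ.λ.0) (1 1)))
  step 2: λ.λ.λ.1 0

Answer: SAME — A ⇓ λ.λ.λ.1 0, B ⇓ λ.λ.λ.1 0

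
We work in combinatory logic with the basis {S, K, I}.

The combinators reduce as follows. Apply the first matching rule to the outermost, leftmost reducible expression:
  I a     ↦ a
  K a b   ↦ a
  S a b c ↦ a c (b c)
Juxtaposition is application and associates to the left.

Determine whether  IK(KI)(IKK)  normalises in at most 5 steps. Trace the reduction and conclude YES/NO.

  start: IK(KI)(IKK)
  [1] K(KI)(IKK)
  [2] KI

Answer: YES — reaches normal form KI in 2 ≤ 5 steps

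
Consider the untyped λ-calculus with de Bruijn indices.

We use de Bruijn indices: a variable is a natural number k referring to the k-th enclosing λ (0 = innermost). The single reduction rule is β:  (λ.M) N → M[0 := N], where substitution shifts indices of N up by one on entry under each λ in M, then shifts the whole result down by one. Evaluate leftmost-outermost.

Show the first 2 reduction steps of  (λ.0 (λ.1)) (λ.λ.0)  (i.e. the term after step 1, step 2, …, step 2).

Answer: after 2 steps: λ.0

Derivation:
  start: (λ.0 (λ.1)) (λ.λ.0)
  step 1: (λ.λ.0) (λ.λ.λ.0)
  step 2: λ.0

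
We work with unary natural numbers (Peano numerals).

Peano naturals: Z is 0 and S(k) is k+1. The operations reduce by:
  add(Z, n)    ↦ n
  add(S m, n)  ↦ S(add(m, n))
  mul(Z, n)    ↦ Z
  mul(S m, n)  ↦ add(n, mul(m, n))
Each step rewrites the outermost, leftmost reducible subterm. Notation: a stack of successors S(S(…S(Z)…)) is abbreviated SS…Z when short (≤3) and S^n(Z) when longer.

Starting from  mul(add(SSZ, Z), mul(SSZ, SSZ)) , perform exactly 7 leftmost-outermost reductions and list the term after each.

Answer: after 7 steps: S(S(add(add(Z, mul(SZ, SSZ)), mul(add(SZ, Z), mul(SSZ, SSZ)))))

Derivation:
  start: mul(add(SSZ, Z), mul(SSZ, SSZ))
  [1] mul(S(add(SZ, Z)), mul(SSZ, SSZ))
  [2] add(mul(SSZ, SSZ), mul(add(SZ, Z), mul(SSZ, SSZ)))
  [3] add(add(SSZ, mul(SZ, SSZ)), mul(add(SZ, Z), mul(SSZ, SSZ)))
  [4] add(S(add(SZ, mul(SZ, SSZ))), mul(add(SZ, Z), mul(SSZ, SSZ)))
  [5] S(add(add(SZ, mul(SZ, SSZ)), mul(add(SZ, Z), mul(SSZ, SSZ))))
  [6] S(add(S(add(Z, mul(SZ, SSZ))), mul(add(SZ, Z), mul(SSZ, SSZ))))
  [7] S(S(add(add(Z, mul(SZ, SSZ)), mul(add(SZ, Z), mul(SSZ, SSZ)))))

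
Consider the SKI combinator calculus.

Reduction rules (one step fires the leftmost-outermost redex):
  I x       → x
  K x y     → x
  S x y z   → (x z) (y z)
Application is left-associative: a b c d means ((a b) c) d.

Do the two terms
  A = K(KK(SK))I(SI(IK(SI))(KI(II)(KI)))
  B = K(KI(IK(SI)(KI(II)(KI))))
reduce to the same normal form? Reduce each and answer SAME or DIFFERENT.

Answer: SAME — A ⇓ KI, B ⇓ KI

Working:
Term A:
  start: K(KK(SK))I(SI(IK(SI))(KI(II)(KI)))
  [1] KK(SK)(SI(IK(SI))(KI(II)(KI)))
  [2] K(SI(IK(SI))(KI(II)(KI)))
  [3] K(I(KI(II)(KI))(IK(SI)(KI(II)(KI))))
  [4] K(KI(II)(KI)(IK(SI)(KI(II)(KI))))
  [5] K(I(KI)(IK(SI)(KI(II)(KI))))
  [6] K(KI(IK(SI)(KI(II)(KI))))
  [7] KI

Term B:
  start: K(KI(IK(SI)(KI(II)(KI))))
  [1] KI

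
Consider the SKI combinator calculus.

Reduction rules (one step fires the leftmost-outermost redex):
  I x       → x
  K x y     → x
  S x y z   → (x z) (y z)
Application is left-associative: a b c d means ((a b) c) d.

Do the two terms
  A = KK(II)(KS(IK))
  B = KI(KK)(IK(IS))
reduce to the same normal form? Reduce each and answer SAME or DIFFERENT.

Answer: SAME — A ⇓ KS, B ⇓ KS

Reduction:
Term A:
  start: KK(II)(KS(IK))
  →1  K(KS(IK))
  →2  KS

Term B:
  start: KI(KK)(IK(IS))
  →1  I(IK(IS))
  →2  IK(IS)
  →3  K(IS)
  →4  KS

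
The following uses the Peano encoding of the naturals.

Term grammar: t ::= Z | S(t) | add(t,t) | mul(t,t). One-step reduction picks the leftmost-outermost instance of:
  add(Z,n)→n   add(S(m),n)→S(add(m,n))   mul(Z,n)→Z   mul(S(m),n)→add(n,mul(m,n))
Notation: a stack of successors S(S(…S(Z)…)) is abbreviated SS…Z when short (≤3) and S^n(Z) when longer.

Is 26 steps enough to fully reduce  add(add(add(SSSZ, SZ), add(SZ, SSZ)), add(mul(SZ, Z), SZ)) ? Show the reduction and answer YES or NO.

Answer: YES — reaches normal form S^8(Z) in 23 ≤ 26 steps

Derivation:
  start: add(add(add(SSSZ, SZ), add(SZ, SSZ)), add(mul(SZ, Z), SZ))
  step 1: add(add(S(add(SSZ, SZ)), add(SZ, SSZ)), add(mul(SZ, Z), SZ))
  step 2: add(S(add(add(SSZ, SZ), add(SZ, SSZ))), add(mul(SZ, Z), SZ))
  step 3: S(add(add(add(SSZ, SZ), add(SZ, SSZ)), add(mul(SZ, Z), SZ)))
  step 4: S(add(add(S(add(SZ, SZ)), add(SZ, SSZ)), add(mul(SZ, Z), SZ)))
  step 5: S(add(S(add(add(SZ, SZ), add(SZ, SSZ))), add(mul(SZ, Z), SZ)))
  step 6: S(S(add(add(add(SZ, SZ), add(SZ, SSZ)), add(mul(SZ, Z), SZ))))
  step 7: S(S(add(add(S(add(Z, SZ)), add(SZ, SSZ)), add(mul(SZ, Z), SZ))))
  step 8: S(S(add(S(add(add(Z, SZ), add(SZ, SSZ))), add(mul(SZ, Z), SZ))))
  step 9: S(S(S(add(add(add(Z, SZ), add(SZ, SSZ)), add(mul(SZ, Z), SZ)))))
  step 10: S(S(S(add(add(SZ, add(SZ, SSZ)), add(mul(SZ, Z), SZ)))))
  step 11: S(S(S(add(S(add(Z, add(SZ, SSZ))), add(mul(SZ, Z), SZ)))))
  step 12: S(S(S(S(add(add(Z, add(SZ, SSZ)), add(mul(SZ, Z), SZ))))))
  step 13: S(S(S(S(add(add(SZ, SSZ), add(mul(SZ, Z), SZ))))))
  step 14: S(S(S(S(add(S(add(Z, SSZ)), add(mul(SZ, Z), SZ))))))
  step 15: S(S(S(S(S(add(add(Z, SSZ), add(mul(SZ, Z), SZ)))))))
  step 16: S(S(S(S(S(add(SSZ, add(mul(SZ, Z), SZ)))))))
  step 17: S(S(S(S(S(S(add(SZ, add(mul(SZ, Z), SZ))))))))
  step 18: S(S(S(S(S(S(S(add(Z, add(mul(SZ, Z), SZ)))))))))
  step 19: S(S(S(S(S(S(S(add(mul(SZ, Z), SZ))))))))
  step 20: S(S(S(S(S(S(S(add(add(Z, mul(Z, Z)), SZ))))))))
  step 21: S(S(S(S(S(S(S(add(mul(Z, Z), SZ))))))))
  step 22: S(S(S(S(S(S(S(add(Z, SZ))))))))
  step 23: S^8(Z)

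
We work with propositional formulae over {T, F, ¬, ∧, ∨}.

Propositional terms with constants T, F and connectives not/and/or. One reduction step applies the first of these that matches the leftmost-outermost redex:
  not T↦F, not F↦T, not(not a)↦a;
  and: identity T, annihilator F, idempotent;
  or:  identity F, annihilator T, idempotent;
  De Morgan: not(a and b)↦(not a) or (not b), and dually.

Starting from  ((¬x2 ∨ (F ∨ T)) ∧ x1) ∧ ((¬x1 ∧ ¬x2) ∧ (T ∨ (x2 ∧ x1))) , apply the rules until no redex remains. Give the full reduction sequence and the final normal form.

  start: ((¬x2 ∨ (F ∨ T)) ∧ x1) ∧ ((¬x1 ∧ ¬x2) ∧ (T ∨ (x2 ∧ x1)))
  [1] ((¬x2 ∨ T) ∧ x1) ∧ ((¬x1 ∧ ¬x2) ∧ (T ∨ (x2 ∧ x1)))
  [2] (T ∧ x1) ∧ ((¬x1 ∧ ¬x2) ∧ (T ∨ (x2 ∧ x1)))
  [3] x1 ∧ ((¬x1 ∧ ¬x2) ∧ (T ∨ (x2 ∧ x1)))
  [4] x1 ∧ ((¬x1 ∧ ¬x2) ∧ T)
  [5] x1 ∧ (¬x1 ∧ ¬x2)

Answer: normal form = x1 ∧ (¬x1 ∧ ¬x2)  (in 5 steps)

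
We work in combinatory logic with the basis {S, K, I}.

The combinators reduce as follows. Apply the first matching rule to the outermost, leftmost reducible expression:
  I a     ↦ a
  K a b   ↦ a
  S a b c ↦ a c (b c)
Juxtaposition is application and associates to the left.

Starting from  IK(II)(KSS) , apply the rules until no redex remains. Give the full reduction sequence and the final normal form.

  start: IK(II)(KSS)
  step 1: K(II)(KSS)
  step 2: II
  step 3: I

Answer: normal form = I  (in 3 steps)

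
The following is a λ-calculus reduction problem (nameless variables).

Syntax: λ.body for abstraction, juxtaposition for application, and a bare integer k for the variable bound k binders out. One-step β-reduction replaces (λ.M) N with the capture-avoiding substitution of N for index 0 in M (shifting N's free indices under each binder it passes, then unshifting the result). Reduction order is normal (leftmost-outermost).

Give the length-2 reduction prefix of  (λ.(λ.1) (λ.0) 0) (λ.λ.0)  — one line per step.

Answer: after 2 steps: (λ.λ.0) (λ.λ.0)

Working:
  start: (λ.(λ.1) (λ.0) 0) (λ.λ.0)
  step 1: (λ.λ.λ.0) (λ.0) (λ.λ.0)
  step 2: (λ.λ.0) (λ.λ.0)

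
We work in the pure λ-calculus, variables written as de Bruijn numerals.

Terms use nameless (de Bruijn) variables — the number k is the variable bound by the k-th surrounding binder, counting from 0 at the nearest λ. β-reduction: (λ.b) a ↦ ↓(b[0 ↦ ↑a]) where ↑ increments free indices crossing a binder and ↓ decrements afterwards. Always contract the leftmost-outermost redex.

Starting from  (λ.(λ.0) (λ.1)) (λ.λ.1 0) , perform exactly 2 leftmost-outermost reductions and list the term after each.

Answer: after 2 steps: λ.λ.λ.1 0

Reduction:
  start: (λ.(λ.0) (λ.1)) (λ.λ.1 0)
  →1  (λ.0) (λ.λ.λ.1 0)
  →2  λ.λ.λ.1 0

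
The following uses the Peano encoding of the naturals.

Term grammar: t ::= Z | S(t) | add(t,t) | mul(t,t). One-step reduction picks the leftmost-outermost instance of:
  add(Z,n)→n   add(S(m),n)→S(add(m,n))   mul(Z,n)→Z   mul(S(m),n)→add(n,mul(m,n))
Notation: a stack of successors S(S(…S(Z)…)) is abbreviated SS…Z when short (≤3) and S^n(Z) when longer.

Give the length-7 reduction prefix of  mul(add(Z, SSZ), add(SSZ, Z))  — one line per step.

  start: mul(add(Z, SSZ), add(SSZ, Z))
  [1] mul(SSZ, add(SSZ, Z))
  [2] add(add(SSZ, Z), mul(SZ, add(SSZ, Z)))
  [3] add(S(add(SZ, Z)), mul(SZ, add(SSZ, Z)))
  [4] S(add(add(SZ, Z), mul(SZ, add(SSZ, Z))))
  [5] S(add(S(add(Z, Z)), mul(SZ, add(SSZ, Z))))
  [6] S(S(add(add(Z, Z), mul(SZ, add(SSZ, Z)))))
  [7] S(S(add(Z, mul(SZ, add(SSZ, Z)))))

Answer: after 7 steps: S(S(add(Z, mul(SZ, add(SSZ, Z)))))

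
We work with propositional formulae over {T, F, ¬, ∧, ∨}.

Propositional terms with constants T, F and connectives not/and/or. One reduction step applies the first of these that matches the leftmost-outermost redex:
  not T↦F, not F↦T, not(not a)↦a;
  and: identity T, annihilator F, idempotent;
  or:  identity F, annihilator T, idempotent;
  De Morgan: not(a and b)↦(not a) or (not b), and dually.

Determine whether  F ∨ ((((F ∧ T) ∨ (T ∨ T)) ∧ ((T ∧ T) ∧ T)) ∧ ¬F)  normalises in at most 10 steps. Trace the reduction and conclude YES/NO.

Answer: YES — reaches normal form T in 9 ≤ 10 steps

Reduction:
  start: F ∨ ((((F ∧ T) ∨ (T ∨ T)) ∧ ((T ∧ T) ∧ T)) ∧ ¬F)
  [1] (((F ∧ T) ∨ (T ∨ T)) ∧ ((T ∧ T) ∧ T)) ∧ ¬F
  [2] ((F ∨ (T ∨ T)) ∧ ((T ∧ T) ∧ T)) ∧ ¬F
  [3] ((T ∨ T) ∧ ((T ∧ T) ∧ T)) ∧ ¬F
  [4] (T ∧ ((T ∧ T) ∧ T)) ∧ ¬F
  [5] ((T ∧ T) ∧ T) ∧ ¬F
  [6] (T ∧ T) ∧ ¬F
  [7] T ∧ ¬F
  [8] ¬F
  [9] T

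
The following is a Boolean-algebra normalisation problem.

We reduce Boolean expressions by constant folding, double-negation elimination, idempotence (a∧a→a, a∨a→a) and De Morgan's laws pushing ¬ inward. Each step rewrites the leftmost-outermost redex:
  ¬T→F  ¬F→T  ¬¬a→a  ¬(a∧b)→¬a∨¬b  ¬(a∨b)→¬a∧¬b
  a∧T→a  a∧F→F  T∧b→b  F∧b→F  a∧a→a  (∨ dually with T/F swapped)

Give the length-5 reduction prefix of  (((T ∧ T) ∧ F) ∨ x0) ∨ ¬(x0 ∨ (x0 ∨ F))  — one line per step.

  start: (((T ∧ T) ∧ F) ∨ x0) ∨ ¬(x0 ∨ (x0 ∨ F))
  step 1: (F ∨ x0) ∨ ¬(x0 ∨ (x0 ∨ F))
  step 2: x0 ∨ ¬(x0 ∨ (x0 ∨ F))
  step 3: x0 ∨ (¬x0 ∧ ¬(x0 ∨ F))
  step 4: x0 ∨ (¬x0 ∧ (¬x0 ∧ ¬F))
  step 5: x0 ∨ (¬x0 ∧ (¬x0 ∧ T))

Answer: after 5 steps: x0 ∨ (¬x0 ∧ (¬x0 ∧ T))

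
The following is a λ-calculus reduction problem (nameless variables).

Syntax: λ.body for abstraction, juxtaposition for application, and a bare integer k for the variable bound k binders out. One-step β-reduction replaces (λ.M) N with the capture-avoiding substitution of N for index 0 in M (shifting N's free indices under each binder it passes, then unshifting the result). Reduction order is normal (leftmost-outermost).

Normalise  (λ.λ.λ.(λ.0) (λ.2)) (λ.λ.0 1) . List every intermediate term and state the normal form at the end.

Answer: normal form = λ.λ.λ.2  (in 2 steps)

Reduction:
  start: (λ.λ.λ.(λ.0) (λ.2)) (λ.λ.0 1)
  [1] λ.λ.(λ.0) (λ.2)
  [2] λ.λ.λ.2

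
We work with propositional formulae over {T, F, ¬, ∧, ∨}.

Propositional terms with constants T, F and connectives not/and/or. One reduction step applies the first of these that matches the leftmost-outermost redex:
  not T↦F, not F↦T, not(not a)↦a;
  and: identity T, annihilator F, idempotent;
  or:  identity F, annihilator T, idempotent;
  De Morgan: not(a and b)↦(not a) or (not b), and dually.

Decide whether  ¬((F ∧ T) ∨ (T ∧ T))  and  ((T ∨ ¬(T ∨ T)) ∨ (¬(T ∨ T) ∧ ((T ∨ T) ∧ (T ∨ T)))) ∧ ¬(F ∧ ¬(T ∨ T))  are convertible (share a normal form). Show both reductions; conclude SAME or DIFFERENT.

Answer: DIFFERENT — A ⇓ F, B ⇓ T

Reduction:
Term A:
  start: ¬((F ∧ T) ∨ (T ∧ T))
  [1] ¬(F ∧ T) ∧ ¬(T ∧ T)
  [2] (¬F ∨ ¬T) ∧ ¬(T ∧ T)
  [3] (T ∨ ¬T) ∧ ¬(T ∧ T)
  [4] T ∧ ¬(T ∧ T)
  [5] ¬(T ∧ T)
  [6] ¬T ∨ ¬T
  [7] ¬T
  [8] F

Term B:
  start: ((T ∨ ¬(T ∨ T)) ∨ (¬(T ∨ T) ∧ ((T ∨ T) ∧ (T ∨ T)))) ∧ ¬(F ∧ ¬(T ∨ T))
  [1] (T ∨ (¬(T ∨ T) ∧ ((T ∨ T) ∧ (T ∨ T)))) ∧ ¬(F ∧ ¬(T ∨ T))
  [2] T ∧ ¬(F ∧ ¬(T ∨ T))
  [3] ¬(F ∧ ¬(T ∨ T))
  [4] ¬F ∨ ¬¬(T ∨ T)
  [5] T ∨ ¬¬(T ∨ T)
  [6] T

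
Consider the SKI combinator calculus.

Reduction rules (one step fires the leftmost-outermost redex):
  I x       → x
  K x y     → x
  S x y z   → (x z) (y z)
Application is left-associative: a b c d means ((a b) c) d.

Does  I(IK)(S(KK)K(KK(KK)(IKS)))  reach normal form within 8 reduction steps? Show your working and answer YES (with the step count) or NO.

Answer: YES — reaches normal form K(K(K(K(KS)))) in 6 ≤ 8 steps

Derivation:
  start: I(IK)(S(KK)K(KK(KK)(IKS)))
  step 1: IK(S(KK)K(KK(KK)(IKS)))
  step 2: K(S(KK)K(KK(KK)(IKS)))
  step 3: K(KK(KK(KK)(IKS))(K(KK(KK)(IKS))))
  step 4: K(K(K(KK(KK)(IKS))))
  step 5: K(K(K(K(IKS))))
  step 6: K(K(K(K(KS))))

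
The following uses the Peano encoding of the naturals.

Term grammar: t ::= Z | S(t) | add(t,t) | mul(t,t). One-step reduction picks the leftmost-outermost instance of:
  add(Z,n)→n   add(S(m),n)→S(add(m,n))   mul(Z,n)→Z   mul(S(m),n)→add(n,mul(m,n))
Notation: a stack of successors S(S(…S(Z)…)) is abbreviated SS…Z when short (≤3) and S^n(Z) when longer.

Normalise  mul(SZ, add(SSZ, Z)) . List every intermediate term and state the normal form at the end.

  start: mul(SZ, add(SSZ, Z))
  step 1: add(add(SSZ, Z), mul(Z, add(SSZ, Z)))
  step 2: add(S(add(SZ, Z)), mul(Z, add(SSZ, Z)))
  step 3: S(add(add(SZ, Z), mul(Z, add(SSZ, Z))))
  step 4: S(add(S(add(Z, Z)), mul(Z, add(SSZ, Z))))
  step 5: S(S(add(add(Z, Z), mul(Z, add(SSZ, Z)))))
  step 6: S(S(add(Z, mul(Z, add(SSZ, Z)))))
  step 7: S(S(mul(Z, add(SSZ, Z))))
  step 8: SSZ

Answer: normal form = SSZ  (in 8 steps)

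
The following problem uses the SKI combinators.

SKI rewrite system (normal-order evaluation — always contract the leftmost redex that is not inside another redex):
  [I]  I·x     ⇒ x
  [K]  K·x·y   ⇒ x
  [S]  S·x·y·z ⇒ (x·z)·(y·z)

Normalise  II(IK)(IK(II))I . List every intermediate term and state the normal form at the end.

  start: II(IK)(IK(II))I
  [1] I(IK)(IK(II))I
  [2] IK(IK(II))I
  [3] K(IK(II))I
  [4] IK(II)
  [5] K(II)
  [6] KI

Answer: normal form = KI  (in 6 steps)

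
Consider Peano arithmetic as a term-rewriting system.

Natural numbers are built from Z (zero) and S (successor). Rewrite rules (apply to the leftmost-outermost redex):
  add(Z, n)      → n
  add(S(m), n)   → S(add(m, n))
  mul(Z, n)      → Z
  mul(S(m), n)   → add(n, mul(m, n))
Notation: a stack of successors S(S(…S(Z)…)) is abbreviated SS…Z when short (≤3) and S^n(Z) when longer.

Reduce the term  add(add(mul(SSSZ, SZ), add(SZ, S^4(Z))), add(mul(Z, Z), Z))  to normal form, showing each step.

Answer: normal form = S^8(Z)  (in 27 steps)

Working:
  start: add(add(mul(SSSZ, SZ), add(SZ, S^4(Z))), add(mul(Z, Z), Z))
  step 1: add(add(add(SZ, mul(SSZ, SZ)), add(SZ, S^4(Z))), add(mul(Z, Z), Z))
  step 2: add(add(S(add(Z, mul(SSZ, SZ))), add(SZ, S^4(Z))), add(mul(Z, Z), Z))
  step 3: add(S(add(add(Z, mul(SSZ, SZ)), add(SZ, S^4(Z)))), add(mul(Z, Z), Z))
  step 4: S(add(add(add(Z, mul(SSZ, SZ)), add(SZ, S^4(Z))), add(mul(Z, Z), Z)))
  step 5: S(add(add(mul(SSZ, SZ), add(SZ, S^4(Z))), add(mul(Z, Z), Z)))
  step 6: S(add(add(add(SZ, mul(SZ, SZ)), add(SZ, S^4(Z))), add(mul(Z, Z), Z)))
  step 7: S(add(add(S(add(Z, mul(SZ, SZ))), add(SZ, S^4(Z))), add(mul(Z, Z), Z)))
  step 8: S(add(S(add(add(Z, mul(SZ, SZ)), add(SZ, S^4(Z)))), add(mul(Z, Z), Z)))
  step 9: S(S(add(add(add(Z, mul(SZ, SZ)), add(SZ, S^4(Z))), add(mul(Z, Z), Z))))
  step 10: S(S(add(add(mul(SZ, SZ), add(SZ, S^4(Z))), add(mul(Z, Z), Z))))
  step 11: S(S(add(add(add(SZ, mul(Z, SZ)), add(SZ, S^4(Z))), add(mul(Z, Z), Z))))
  step 12: S(S(add(add(S(add(Z, mul(Z, SZ))), add(SZ, S^4(Z))), add(mul(Z, Z), Z))))
  step 13: S(S(add(S(add(add(Z, mul(Z, SZ)), add(SZ, S^4(Z)))), add(mul(Z, Z), Z))))
  step 14: S(S(S(add(add(add(Z, mul(Z, SZ)), add(SZ, S^4(Z))), add(mul(Z, Z), Z)))))
  step 15: S(S(S(add(add(mul(Z, SZ), add(SZ, S^4(Z))), add(mul(Z, Z), Z)))))
  step 16: S(S(S(add(add(Z, add(SZ, S^4(Z))), add(mul(Z, Z), Z)))))
  step 17: S(S(S(add(add(SZ, S^4(Z)), add(mul(Z, Z), Z)))))
  step 18: S(S(S(add(S(add(Z, S^4(Z))), add(mul(Z, Z), Z)))))
  step 19: S(S(S(S(add(add(Z, S^4(Z)), add(mul(Z, Z), Z))))))
  step 20: S(S(S(S(add(S^4(Z), add(mul(Z, Z), Z))))))
  step 21: S(S(S(S(S(add(SSSZ, add(mul(Z, Z), Z)))))))
  step 22: S(S(S(S(S(S(add(SSZ, add(mul(Z, Z), Z))))))))
  step 23: S(S(S(S(S(S(S(add(SZ, add(mul(Z, Z), Z)))))))))
  step 24: S(S(S(S(S(S(S(S(add(Z, add(mul(Z, Z), Z))))))))))
  step 25: S(S(S(S(S(S(S(S(add(mul(Z, Z), Z)))))))))
  step 26: S(S(S(S(S(S(S(S(add(Z, Z)))))))))
  step 27: S^8(Z)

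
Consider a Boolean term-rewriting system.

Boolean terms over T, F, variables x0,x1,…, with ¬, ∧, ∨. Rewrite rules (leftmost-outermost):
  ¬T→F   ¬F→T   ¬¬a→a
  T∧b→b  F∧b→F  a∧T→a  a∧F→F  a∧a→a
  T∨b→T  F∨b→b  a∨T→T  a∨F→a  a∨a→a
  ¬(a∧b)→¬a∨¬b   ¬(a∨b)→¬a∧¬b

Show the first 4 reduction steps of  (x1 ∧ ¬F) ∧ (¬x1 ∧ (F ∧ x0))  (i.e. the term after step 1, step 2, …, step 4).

Answer: after 4 steps: x1 ∧ F

Working:
  start: (x1 ∧ ¬F) ∧ (¬x1 ∧ (F ∧ x0))
  step 1: (x1 ∧ T) ∧ (¬x1 ∧ (F ∧ x0))
  step 2: x1 ∧ (¬x1 ∧ (F ∧ x0))
  step 3: x1 ∧ (¬x1 ∧ F)
  step 4: x1 ∧ F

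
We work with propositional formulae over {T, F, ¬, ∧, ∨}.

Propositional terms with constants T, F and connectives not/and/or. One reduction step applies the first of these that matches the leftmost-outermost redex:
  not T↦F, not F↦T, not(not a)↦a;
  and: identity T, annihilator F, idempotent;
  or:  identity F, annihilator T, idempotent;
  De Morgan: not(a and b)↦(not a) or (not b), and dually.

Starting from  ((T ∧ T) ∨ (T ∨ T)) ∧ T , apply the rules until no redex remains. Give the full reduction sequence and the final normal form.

Answer: normal form = T  (in 3 steps)

Working:
  start: ((T ∧ T) ∨ (T ∨ T)) ∧ T
  [1] (T ∧ T) ∨ (T ∨ T)
  [2] T ∨ (T ∨ T)
  [3] T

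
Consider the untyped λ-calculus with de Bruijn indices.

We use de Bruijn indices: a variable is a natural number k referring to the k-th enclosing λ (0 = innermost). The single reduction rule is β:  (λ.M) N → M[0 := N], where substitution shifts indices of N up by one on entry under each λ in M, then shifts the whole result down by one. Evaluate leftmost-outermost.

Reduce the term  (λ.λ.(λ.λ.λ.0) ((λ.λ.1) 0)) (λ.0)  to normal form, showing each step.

  start: (λ.λ.(λ.λ.λ.0) ((λ.λ.1) 0)) (λ.0)
  [1] λ.(λ.λ.λ.0) ((λ.λ.1) 0)
  [2] λ.λ.λ.0

Answer: normal form = λ.λ.λ.0  (in 2 steps)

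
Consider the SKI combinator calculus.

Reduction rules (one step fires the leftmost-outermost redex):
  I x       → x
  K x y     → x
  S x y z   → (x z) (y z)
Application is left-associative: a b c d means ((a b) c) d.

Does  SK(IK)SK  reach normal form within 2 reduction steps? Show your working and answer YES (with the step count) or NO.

Answer: YES — reaches normal form SK in 2 ≤ 2 steps

Reduction:
  start: SK(IK)SK
  step 1: KS(IKS)K
  step 2: SK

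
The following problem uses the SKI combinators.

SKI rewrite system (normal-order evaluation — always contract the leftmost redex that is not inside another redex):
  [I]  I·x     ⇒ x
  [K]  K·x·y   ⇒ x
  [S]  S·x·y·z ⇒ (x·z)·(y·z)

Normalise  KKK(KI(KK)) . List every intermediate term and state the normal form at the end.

  start: KKK(KI(KK))
  →1  K(KI(KK))
  →2  KI

Answer: normal form = KI  (in 2 steps)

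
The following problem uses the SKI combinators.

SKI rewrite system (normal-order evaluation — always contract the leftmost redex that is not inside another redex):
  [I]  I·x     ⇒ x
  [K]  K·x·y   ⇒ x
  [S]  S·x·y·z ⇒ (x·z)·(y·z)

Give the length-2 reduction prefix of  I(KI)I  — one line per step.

Answer: after 2 steps: I

Working:
  start: I(KI)I
  step 1: KII
  step 2: I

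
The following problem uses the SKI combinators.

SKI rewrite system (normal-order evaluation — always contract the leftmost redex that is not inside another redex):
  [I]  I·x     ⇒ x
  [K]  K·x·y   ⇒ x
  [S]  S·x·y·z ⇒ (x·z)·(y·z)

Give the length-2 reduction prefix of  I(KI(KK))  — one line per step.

Answer: after 2 steps: I

Working:
  start: I(KI(KK))
  [1] KI(KK)
  [2] I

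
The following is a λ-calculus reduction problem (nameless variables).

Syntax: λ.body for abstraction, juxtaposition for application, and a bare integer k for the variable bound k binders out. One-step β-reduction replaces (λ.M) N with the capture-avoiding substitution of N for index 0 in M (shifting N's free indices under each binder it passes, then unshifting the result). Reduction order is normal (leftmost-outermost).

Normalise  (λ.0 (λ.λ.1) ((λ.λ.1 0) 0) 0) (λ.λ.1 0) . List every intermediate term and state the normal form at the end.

  start: (λ.0 (λ.λ.1) ((λ.λ.1 0) 0) 0) (λ.λ.1 0)
  [1] (λ.λ.1 0) (λ.λ.1) ((λ.λ.1 0) (λ.λ.1 0)) (λ.λ.1 0)
  [2] (λ.(λ.λ.1) 0) ((λ.λ.1 0) (λ.λ.1 0)) (λ.λ.1 0)
  [3] (λ.λ.1) ((λ.λ.1 0) (λ.λ.1 0)) (λ.λ.1 0)
  [4] (λ.(λ.λ.1 0) (λ.λ.1 0)) (λ.λ.1 0)
  [5] (λ.λ.1 0) (λ.λ.1 0)
  [6] λ.(λ.λ.1 0) 0
  [7] λ.λ.1 0

Answer: normal form = λ.λ.1 0  (in 7 steps)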